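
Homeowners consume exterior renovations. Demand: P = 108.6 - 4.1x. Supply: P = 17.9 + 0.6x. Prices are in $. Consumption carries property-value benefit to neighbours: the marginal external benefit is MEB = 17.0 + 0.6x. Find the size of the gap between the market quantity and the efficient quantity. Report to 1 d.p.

7.0 units

Market equilibrium (private): 17.9 + 0.6x = 108.6 - 4.1x → x_m = 19.2979.
Social marginal benefit = demand + MEB = 125.6 - 3.5x.
Set SMB = MC: 125.6 - 3.5x = 17.9 + 0.6x → x* = 26.2683.
Gap = |19.2979 − 26.2683| = 6.9704.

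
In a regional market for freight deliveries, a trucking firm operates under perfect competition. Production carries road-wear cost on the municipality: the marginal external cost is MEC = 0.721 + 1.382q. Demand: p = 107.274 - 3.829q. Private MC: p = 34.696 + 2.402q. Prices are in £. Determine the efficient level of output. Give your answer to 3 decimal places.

Social marginal cost = private MC + MEC = 35.417 + 3.784q.
Set SMC = demand: 35.417 + 3.784q = 107.274 - 3.829q → q* = 9.4387.

q* = 9.439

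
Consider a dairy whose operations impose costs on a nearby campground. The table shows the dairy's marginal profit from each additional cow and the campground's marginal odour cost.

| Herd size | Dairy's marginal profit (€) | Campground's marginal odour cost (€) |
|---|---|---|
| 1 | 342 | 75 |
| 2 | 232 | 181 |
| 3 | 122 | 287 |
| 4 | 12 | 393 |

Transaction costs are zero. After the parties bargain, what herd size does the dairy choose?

2

Bargaining reaches the level where marginal profit last exceeds marginal odour cost.
That holds through level 2 (232 ≥ 181) but not at 3 (122 < 287).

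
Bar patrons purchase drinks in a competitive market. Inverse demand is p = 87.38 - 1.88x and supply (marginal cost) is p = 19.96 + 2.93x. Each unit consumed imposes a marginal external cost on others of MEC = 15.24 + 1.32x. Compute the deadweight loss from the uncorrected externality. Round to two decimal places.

Market equilibrium (private): 19.96 + 2.93x = 87.38 - 1.88x → x_m = 14.0166.
Social marginal benefit = demand − MEC = 72.14 - 3.20x.
Set SMB = MC: 72.14 - 3.20x = 19.96 + 2.93x → x* = 8.5122.
The loss is the area between SMB and MC from x* to x_m; with linear curves that's a triangle of height MEC(x_m).
DWL = ½ × 5.5044 × 33.7420 = 92.8647.

DWL = 92.86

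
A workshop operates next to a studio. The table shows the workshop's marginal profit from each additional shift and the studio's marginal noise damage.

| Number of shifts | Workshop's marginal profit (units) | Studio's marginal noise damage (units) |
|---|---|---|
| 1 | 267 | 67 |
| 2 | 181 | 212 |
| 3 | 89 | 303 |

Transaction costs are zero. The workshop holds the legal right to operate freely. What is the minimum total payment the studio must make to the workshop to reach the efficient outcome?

Left alone the workshop would choose level 3 (marginal profit stays positive).
Efficient level: k* = 1 (marginal profit ≥ marginal noise damage through 1).
The studio must at least cover the workshop's forgone profit from cutting 3→1: 181 + 89 = 270.

270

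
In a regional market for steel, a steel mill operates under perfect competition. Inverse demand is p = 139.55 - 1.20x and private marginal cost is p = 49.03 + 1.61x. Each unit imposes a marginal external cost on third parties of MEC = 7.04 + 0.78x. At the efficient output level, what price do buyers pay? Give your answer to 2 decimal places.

Social marginal cost = private MC + MEC = 56.07 + 2.39x.
Set SMC = demand: 56.07 + 2.39x = 139.55 - 1.20x → x* = 23.2535.
Consumer price on the demand curve at x*: 139.55 − 1.20×23.2535 = 111.6458.

P = 111.65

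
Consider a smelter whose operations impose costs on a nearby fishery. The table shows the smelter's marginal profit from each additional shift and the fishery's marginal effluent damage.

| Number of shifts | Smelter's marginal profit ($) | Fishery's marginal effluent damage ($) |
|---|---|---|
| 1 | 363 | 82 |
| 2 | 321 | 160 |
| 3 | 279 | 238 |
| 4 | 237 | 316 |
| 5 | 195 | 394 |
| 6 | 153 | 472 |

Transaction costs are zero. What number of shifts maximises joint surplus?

Bargaining reaches the level where marginal profit last exceeds marginal effluent damage.
That holds through level 3 (279 ≥ 238) but not at 4 (237 < 316).

3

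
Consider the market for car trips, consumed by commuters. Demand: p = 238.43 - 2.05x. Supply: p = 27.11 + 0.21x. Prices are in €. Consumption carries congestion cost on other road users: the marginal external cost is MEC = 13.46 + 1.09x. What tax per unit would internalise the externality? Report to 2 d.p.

tax = €77.84 per unit

Social marginal benefit = demand − MEC = 224.97 - 3.14x.
Set SMB = MC: 224.97 - 3.14x = 27.11 + 0.21x → x* = 59.0627.
The Pigouvian tax equals MEC at x*: 13.46 + 1.09×59.0627 = 77.8383.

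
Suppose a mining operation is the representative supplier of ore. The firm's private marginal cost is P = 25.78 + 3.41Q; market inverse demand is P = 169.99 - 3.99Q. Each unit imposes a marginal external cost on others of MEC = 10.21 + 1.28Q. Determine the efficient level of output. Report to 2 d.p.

Social marginal cost = private MC + MEC = 35.99 + 4.69Q.
Set SMC = demand: 35.99 + 4.69Q = 169.99 - 3.99Q → Q* = 15.4378.

Q* = 15.44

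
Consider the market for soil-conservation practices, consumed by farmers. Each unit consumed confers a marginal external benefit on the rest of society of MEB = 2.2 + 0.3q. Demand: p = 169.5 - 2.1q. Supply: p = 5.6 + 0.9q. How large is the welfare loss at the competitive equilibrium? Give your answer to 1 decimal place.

DWL = 64.0

Market equilibrium (private): 5.6 + 0.9q = 169.5 - 2.1q → q_m = 54.6333.
Social marginal benefit = demand + MEB = 171.7 - 1.8q.
Set SMB = MC: 171.7 - 1.8q = 5.6 + 0.9q → q* = 61.5185.
Between q* and q_m the wedge SMB − MC runs linearly from 0 to MEB(q_m), so the loss is a triangle.
DWL = ½ × 6.8852 × 18.5900 = 63.9979.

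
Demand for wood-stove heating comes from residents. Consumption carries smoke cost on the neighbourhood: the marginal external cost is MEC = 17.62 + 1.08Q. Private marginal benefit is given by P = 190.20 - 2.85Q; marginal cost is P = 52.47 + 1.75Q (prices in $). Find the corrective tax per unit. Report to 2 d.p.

Social marginal benefit = demand − MEC = 172.58 - 3.93Q.
Set SMB = MC: 172.58 - 3.93Q = 52.47 + 1.75Q → Q* = 21.1461.
The Pigouvian tax equals MEC at Q*: 17.62 + 1.08×21.1461 = 40.4578.

tax = $40.46 per unit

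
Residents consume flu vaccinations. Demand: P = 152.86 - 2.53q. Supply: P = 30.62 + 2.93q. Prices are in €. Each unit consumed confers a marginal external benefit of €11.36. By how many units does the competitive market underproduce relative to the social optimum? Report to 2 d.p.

Market equilibrium (private): 30.62 + 2.93q = 152.86 - 2.53q → q_m = 22.3883.
Social marginal benefit = demand + MEB = 164.22 - 2.53q.
Set SMB = MC: 164.22 - 2.53q = 30.62 + 2.93q → q* = 24.4689.
Gap = |22.3883 − 24.4689| = 2.0806.

2.08 units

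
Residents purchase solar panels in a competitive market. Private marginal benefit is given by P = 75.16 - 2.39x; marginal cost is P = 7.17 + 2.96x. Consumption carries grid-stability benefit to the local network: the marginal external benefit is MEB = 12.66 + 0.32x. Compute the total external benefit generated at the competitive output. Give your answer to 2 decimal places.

186.73

Market equilibrium (private): 7.17 + 2.96x = 75.16 - 2.39x → x_m = 12.7084.
Total external benefit = ∫₀^{x_m} (12.66 + 0.32x) dx = 12.66×12.7084 + ½×0.32×12.7084² = 186.7289.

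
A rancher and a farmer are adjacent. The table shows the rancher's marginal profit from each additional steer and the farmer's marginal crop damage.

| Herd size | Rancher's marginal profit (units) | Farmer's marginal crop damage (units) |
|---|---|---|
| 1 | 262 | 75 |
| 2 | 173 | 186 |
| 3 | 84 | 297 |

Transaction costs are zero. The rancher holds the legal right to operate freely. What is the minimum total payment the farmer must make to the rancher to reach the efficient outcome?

Left alone the rancher would choose level 3 (marginal profit stays positive).
Efficient level: k* = 1 (marginal profit ≥ marginal crop damage through 1).
The farmer must at least cover the rancher's forgone profit from cutting 3→1: 173 + 84 = 257.

257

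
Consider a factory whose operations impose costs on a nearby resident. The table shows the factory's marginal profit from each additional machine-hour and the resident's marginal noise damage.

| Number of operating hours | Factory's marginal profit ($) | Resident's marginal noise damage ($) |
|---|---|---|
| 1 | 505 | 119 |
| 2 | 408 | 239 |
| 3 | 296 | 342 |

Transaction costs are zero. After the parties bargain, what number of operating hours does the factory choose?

Bargaining reaches the level where marginal profit last exceeds marginal noise damage.
That holds through level 2 (408 ≥ 239) but not at 3 (296 < 342).

2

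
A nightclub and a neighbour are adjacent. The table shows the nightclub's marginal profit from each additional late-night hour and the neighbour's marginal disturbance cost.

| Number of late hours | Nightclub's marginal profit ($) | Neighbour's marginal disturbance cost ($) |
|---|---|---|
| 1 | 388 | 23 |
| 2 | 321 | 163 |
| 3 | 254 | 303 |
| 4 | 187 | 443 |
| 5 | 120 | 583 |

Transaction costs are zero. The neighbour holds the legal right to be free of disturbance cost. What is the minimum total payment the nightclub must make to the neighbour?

$186

Efficient level: marginal profit ≥ marginal disturbance cost through level 2, so k* = 2.
With the neighbour holding the right, the nightclub must at least compensate total damage at k*: 23 + 163 = 186.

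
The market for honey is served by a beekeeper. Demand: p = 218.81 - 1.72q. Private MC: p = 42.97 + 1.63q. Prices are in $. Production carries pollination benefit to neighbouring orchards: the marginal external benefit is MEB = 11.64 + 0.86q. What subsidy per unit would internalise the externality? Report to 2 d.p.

Social marginal cost = private MC − MEB = 31.33 + 0.77q.
Set SMC = demand: 31.33 + 0.77q = 218.81 - 1.72q → q* = 75.2932.
The Pigouvian subsidy equals MEB at q*: 11.64 + 0.86×75.2932 = 76.3922.

subsidy = $76.39 per unit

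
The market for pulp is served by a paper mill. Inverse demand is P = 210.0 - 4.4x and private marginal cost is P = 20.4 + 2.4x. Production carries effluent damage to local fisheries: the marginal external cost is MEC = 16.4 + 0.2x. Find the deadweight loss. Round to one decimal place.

Market equilibrium (private): 20.4 + 2.4x = 210.0 - 4.4x → x_m = 27.8824.
Social marginal cost = private MC + MEC = 36.8 + 2.6x.
Set SMC = demand: 36.8 + 2.6x = 210.0 - 4.4x → x* = 24.7429.
The welfare-loss triangle has base |x_m − x*| and height MEC(x_m) (the vertical gap between SMC and demand is zero at x* and MEC at x_m).
DWL = ½ × 3.1395 × 21.9765 = 34.4976.

DWL = 34.5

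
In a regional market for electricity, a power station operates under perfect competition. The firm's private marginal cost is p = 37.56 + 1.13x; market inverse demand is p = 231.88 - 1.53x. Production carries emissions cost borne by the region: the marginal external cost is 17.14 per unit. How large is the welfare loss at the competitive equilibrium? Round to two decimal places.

Market equilibrium (private): 37.56 + 1.13x = 231.88 - 1.53x → x_m = 73.0526.
Social marginal cost = private MC + MEC = 54.70 + 1.13x.
Set SMC = demand: 54.70 + 1.13x = 231.88 - 1.53x → x* = 66.6090.
The loss is the area between SMC and demand from x* to x_m; with linear curves that's a triangle of height MEC(x_m).
DWL = ½ × 6.4436 × 17.1400 = 55.2217.

DWL = 55.22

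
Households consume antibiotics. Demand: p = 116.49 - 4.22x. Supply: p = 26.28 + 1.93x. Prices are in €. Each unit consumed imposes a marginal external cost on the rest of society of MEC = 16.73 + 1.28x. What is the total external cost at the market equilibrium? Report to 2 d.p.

Market equilibrium (private): 26.28 + 1.93x = 116.49 - 4.22x → x_m = 14.6683.
Total external cost = ∫₀^{x_m} (16.73 + 1.28x) dx = 16.73×14.6683 + ½×1.28×14.6683² = 383.1024.

€383.10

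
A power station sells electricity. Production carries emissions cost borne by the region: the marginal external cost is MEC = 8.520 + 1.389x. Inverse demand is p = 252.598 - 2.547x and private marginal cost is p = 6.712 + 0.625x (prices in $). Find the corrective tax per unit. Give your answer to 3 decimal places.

tax = $80.807 per unit

Social marginal cost = private MC + MEC = 15.232 + 2.014x.
Set SMC = demand: 15.232 + 2.014x = 252.598 - 2.547x → x* = 52.0425.
The Pigouvian tax equals MEC at x*: 8.520 + 1.389×52.0425 = 80.8070.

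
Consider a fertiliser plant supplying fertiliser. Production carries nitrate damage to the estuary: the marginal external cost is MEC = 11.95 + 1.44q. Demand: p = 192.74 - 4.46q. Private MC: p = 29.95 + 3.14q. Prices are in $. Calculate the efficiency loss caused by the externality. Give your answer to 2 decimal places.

DWL = $101.29

Market equilibrium (private): 29.95 + 3.14q = 192.74 - 4.46q → q_m = 21.4197.
Social marginal cost = private MC + MEC = 41.90 + 4.58q.
Set SMC = demand: 41.90 + 4.58q = 192.74 - 4.46q → q* = 16.6858.
The loss is the area between SMC and demand from q* to q_m; with linear curves that's a triangle of height MEC(q_m).
DWL = ½ × 4.7339 × 42.7944 = 101.2922.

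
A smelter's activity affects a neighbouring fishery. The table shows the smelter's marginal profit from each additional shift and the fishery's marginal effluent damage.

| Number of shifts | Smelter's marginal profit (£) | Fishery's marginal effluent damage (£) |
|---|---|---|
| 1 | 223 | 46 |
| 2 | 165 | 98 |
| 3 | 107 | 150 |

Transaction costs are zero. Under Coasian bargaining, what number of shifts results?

2

Bargaining reaches the level where marginal profit last exceeds marginal effluent damage.
That holds through level 2 (165 ≥ 98) but not at 3 (107 < 150).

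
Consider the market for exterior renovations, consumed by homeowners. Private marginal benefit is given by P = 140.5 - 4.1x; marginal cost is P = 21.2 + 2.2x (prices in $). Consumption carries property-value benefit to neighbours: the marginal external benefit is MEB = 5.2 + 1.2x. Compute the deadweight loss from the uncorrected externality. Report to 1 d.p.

DWL = $76.4

Market equilibrium (private): 21.2 + 2.2x = 140.5 - 4.1x → x_m = 18.9365.
Social marginal benefit = demand + MEB = 145.7 - 2.9x.
Set SMB = MC: 145.7 - 2.9x = 21.2 + 2.2x → x* = 24.4118.
Height of the DWL triangle at x_m is SMB(x_m) − MC(x_m) = MEB(x_m) = 27.9238.
DWL = ½ × 5.4753 × 27.9238 = 76.4456.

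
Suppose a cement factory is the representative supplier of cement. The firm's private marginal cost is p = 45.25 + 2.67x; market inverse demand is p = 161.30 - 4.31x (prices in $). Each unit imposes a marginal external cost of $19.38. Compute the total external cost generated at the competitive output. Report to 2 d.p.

$322.21

Market equilibrium (private): 45.25 + 2.67x = 161.30 - 4.31x → x_m = 16.6261.
Total external cost = MEC × x_m = 19.38 × 16.6261 = 322.2138.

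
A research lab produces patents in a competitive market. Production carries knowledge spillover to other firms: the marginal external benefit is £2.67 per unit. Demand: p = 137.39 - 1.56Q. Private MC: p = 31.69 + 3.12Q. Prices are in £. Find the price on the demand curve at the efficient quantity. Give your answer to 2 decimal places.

P = £101.27

Social marginal cost = private MC − MEB = 29.02 + 3.12Q.
Set SMC = demand: 29.02 + 3.12Q = 137.39 - 1.56Q → Q* = 23.1560.
Consumer price on the demand curve at Q*: 137.39 − 1.56×23.1560 = 101.2666.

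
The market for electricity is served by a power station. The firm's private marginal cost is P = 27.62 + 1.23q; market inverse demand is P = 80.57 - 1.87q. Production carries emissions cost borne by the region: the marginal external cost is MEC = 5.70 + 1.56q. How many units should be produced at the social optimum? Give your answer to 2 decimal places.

Social marginal cost = private MC + MEC = 33.32 + 2.79q.
Set SMC = demand: 33.32 + 2.79q = 80.57 - 1.87q → q* = 10.1395.

q* = 10.14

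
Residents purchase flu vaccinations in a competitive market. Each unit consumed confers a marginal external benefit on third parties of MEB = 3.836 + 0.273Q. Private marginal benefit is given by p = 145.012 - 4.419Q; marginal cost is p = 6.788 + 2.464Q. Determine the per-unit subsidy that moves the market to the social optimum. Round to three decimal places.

subsidy = 9.703 per unit

Social marginal benefit = demand + MEB = 148.848 - 4.146Q.
Set SMB = MC: 148.848 - 4.146Q = 6.788 + 2.464Q → Q* = 21.4917.
The Pigouvian subsidy equals MEB at Q*: 3.836 + 0.273×21.4917 = 9.7032.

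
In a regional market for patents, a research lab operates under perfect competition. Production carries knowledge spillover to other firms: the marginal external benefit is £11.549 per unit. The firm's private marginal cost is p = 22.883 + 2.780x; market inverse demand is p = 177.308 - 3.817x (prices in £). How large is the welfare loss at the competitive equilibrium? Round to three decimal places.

Market equilibrium (private): 22.883 + 2.780x = 177.308 - 3.817x → x_m = 23.4084.
Social marginal cost = private MC − MEB = 11.334 + 2.780x.
Set SMC = demand: 11.334 + 2.780x = 177.308 - 3.817x → x* = 25.1590.
Height of the DWL triangle at x_m is demand(x_m) − SMC(x_m) = MEB(x_m) = 11.5490.
DWL = ½ × 1.7506 × 11.5490 = 10.1088.

DWL = £10.109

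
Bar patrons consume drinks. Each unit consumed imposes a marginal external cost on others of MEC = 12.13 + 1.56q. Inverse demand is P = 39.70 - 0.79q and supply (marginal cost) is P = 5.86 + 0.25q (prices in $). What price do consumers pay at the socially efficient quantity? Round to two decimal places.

Social marginal benefit = demand − MEC = 27.57 - 2.35q.
Set SMB = MC: 27.57 - 2.35q = 5.86 + 0.25q → q* = 8.3500.
Consumer price on the demand curve at q*: 39.70 − 0.79×8.3500 = 33.1035.

P = $33.10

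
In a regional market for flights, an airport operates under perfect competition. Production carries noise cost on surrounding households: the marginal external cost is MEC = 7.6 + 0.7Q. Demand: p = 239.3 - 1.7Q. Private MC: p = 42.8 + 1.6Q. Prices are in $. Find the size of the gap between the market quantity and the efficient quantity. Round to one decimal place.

12.3 units

Market equilibrium (private): 42.8 + 1.6Q = 239.3 - 1.7Q → Q_m = 59.5455.
Social marginal cost = private MC + MEC = 50.4 + 2.3Q.
Set SMC = demand: 50.4 + 2.3Q = 239.3 - 1.7Q → Q* = 47.2250.
Gap = |59.5455 − 47.2250| = 12.3205.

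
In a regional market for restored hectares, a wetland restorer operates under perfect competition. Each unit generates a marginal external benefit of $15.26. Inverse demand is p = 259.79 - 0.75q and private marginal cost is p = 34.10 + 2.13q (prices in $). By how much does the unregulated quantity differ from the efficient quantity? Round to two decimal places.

Market equilibrium (private): 34.10 + 2.13q = 259.79 - 0.75q → q_m = 78.3646.
Social marginal cost = private MC − MEB = 18.84 + 2.13q.
Set SMC = demand: 18.84 + 2.13q = 259.79 - 0.75q → q* = 83.6632.
Gap = |78.3646 − 83.6632| = 5.2986.

5.30 units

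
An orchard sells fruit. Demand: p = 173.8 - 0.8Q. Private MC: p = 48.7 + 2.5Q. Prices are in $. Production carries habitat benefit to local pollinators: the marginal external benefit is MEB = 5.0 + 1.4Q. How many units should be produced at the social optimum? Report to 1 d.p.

Social marginal cost = private MC − MEB = 43.7 + 1.1Q.
Set SMC = demand: 43.7 + 1.1Q = 173.8 - 0.8Q → Q* = 68.4737.

Q* = 68.5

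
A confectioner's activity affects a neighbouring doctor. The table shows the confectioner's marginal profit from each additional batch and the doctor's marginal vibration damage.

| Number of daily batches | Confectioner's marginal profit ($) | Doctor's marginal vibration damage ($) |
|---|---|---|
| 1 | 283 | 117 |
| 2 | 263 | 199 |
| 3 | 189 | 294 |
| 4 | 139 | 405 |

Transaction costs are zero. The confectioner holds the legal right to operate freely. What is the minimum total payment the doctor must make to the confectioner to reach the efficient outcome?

Left alone the confectioner would choose level 4 (marginal profit stays positive).
Efficient level: k* = 2 (marginal profit ≥ marginal vibration damage through 2).
The doctor must at least cover the confectioner's forgone profit from cutting 4→2: 189 + 139 = 328.

$328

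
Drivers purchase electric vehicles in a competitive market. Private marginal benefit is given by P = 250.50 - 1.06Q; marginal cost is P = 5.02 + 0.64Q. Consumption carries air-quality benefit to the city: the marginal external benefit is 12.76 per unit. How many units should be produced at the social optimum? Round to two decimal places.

Social marginal benefit = demand + MEB = 263.26 - 1.06Q.
Set SMB = MC: 263.26 - 1.06Q = 5.02 + 0.64Q → Q* = 151.9059.

Q* = 151.91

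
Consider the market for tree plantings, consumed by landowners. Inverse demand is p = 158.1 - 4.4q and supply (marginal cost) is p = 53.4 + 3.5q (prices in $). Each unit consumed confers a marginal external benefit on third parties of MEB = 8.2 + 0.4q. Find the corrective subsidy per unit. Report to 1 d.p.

Social marginal benefit = demand + MEB = 166.3 - 4.0q.
Set SMB = MC: 166.3 - 4.0q = 53.4 + 3.5q → q* = 15.0533.
The Pigouvian subsidy equals MEB at q*: 8.2 + 0.4×15.0533 = 14.2213.

subsidy = $14.2 per unit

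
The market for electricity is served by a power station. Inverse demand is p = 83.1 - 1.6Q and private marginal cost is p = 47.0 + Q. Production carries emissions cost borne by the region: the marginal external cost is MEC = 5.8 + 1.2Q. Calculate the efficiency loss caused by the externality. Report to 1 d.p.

DWL = 66.4

Market equilibrium (private): 47.0 + Q = 83.1 - 1.6Q → Q_m = 13.8846.
Social marginal cost = private MC + MEC = 52.8 + 2.2Q.
Set SMC = demand: 52.8 + 2.2Q = 83.1 - 1.6Q → Q* = 7.9737.
Between Q* and Q_m the wedge SMC − demand runs linearly from 0 to MEC(Q_m), so the loss is a triangle.
DWL = ½ × 5.9109 × 22.4615 = 66.3838.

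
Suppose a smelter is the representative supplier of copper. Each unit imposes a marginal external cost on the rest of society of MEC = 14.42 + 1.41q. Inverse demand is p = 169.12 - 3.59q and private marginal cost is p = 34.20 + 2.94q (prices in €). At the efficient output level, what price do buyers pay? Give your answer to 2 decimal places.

Social marginal cost = private MC + MEC = 48.62 + 4.35q.
Set SMC = demand: 48.62 + 4.35q = 169.12 - 3.59q → q* = 15.1763.
Consumer price on the demand curve at q*: 169.12 − 3.59×15.1763 = 114.6371.

P = €114.64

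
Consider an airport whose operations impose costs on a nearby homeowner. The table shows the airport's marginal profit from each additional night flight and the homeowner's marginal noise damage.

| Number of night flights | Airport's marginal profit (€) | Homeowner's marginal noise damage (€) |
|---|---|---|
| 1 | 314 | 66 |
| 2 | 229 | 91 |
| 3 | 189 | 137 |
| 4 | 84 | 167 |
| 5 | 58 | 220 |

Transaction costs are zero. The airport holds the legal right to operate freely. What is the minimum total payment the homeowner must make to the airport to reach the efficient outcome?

€142

Left alone the airport would choose level 5 (marginal profit stays positive).
Efficient level: k* = 3 (marginal profit ≥ marginal noise damage through 3).
The homeowner must at least cover the airport's forgone profit from cutting 5→3: 84 + 58 = 142.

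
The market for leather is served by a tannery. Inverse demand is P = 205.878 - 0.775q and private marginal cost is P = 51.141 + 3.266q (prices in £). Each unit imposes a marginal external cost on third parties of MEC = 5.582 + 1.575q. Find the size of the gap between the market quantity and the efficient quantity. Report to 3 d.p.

Market equilibrium (private): 51.141 + 3.266q = 205.878 - 0.775q → q_m = 38.2918.
Social marginal cost = private MC + MEC = 56.723 + 4.841q.
Set SMC = demand: 56.723 + 4.841q = 205.878 - 0.775q → q* = 26.5589.
Gap = |38.2918 − 26.5589| = 11.7329.

11.733 units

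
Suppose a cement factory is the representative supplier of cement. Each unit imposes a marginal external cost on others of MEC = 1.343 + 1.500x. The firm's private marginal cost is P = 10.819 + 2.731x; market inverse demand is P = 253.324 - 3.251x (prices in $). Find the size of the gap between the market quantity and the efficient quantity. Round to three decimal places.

Market equilibrium (private): 10.819 + 2.731x = 253.324 - 3.251x → x_m = 40.5391.
Social marginal cost = private MC + MEC = 12.162 + 4.231x.
Set SMC = demand: 12.162 + 4.231x = 253.324 - 3.251x → x* = 32.2323.
Gap = |40.5391 − 32.2323| = 8.3068.

8.307 units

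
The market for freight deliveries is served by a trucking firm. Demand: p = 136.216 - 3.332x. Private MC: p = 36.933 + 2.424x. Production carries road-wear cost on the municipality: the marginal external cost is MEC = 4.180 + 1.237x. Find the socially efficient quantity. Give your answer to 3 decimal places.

Social marginal cost = private MC + MEC = 41.113 + 3.661x.
Set SMC = demand: 41.113 + 3.661x = 136.216 - 3.332x → x* = 13.5997.

x* = 13.600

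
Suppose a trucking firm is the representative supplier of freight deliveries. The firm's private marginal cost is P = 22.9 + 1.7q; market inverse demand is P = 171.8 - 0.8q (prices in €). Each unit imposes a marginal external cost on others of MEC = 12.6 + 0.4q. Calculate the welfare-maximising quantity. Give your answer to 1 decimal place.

q* = 47.0

Social marginal cost = private MC + MEC = 35.5 + 2.1q.
Set SMC = demand: 35.5 + 2.1q = 171.8 - 0.8q → q* = 47.0000.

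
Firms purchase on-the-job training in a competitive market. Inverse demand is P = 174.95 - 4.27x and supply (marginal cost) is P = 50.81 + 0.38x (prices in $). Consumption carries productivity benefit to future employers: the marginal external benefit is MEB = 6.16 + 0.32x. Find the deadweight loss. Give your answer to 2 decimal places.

Market equilibrium (private): 50.81 + 0.38x = 174.95 - 4.27x → x_m = 26.6968.
Social marginal benefit = demand + MEB = 181.11 - 3.95x.
Set SMB = MC: 181.11 - 3.95x = 50.81 + 0.38x → x* = 30.0924.
The welfare-loss triangle has base |x_m − x*| and height MEB(x_m) (the vertical gap between SMB and MC is zero at x* and MEB at x_m).
DWL = ½ × 3.3956 × 14.7030 = 24.9628.

DWL = $24.96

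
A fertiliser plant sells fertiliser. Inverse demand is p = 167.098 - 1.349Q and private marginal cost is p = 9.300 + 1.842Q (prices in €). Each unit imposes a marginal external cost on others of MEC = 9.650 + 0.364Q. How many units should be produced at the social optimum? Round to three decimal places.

Social marginal cost = private MC + MEC = 18.950 + 2.206Q.
Set SMC = demand: 18.950 + 2.206Q = 167.098 - 1.349Q → Q* = 41.6731.

Q* = 41.673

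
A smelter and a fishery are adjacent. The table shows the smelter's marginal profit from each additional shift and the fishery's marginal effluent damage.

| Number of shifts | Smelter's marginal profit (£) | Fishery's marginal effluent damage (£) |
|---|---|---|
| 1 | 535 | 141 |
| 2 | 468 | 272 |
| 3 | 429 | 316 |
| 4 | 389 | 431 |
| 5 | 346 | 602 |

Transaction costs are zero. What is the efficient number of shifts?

Bargaining reaches the level where marginal profit last exceeds marginal effluent damage.
That holds through level 3 (429 ≥ 316) but not at 4 (389 < 431).

3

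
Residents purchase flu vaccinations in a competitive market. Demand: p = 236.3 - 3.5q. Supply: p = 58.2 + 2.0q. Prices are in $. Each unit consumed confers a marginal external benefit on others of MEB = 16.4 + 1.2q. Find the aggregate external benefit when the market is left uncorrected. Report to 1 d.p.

Market equilibrium (private): 58.2 + 2.0q = 236.3 - 3.5q → q_m = 32.3818.
Total external benefit = ∫₀^{q_m} (16.4 + 1.2q) dq = 16.4×32.3818 + ½×1.2×32.3818² = 1160.2101.

$1160.2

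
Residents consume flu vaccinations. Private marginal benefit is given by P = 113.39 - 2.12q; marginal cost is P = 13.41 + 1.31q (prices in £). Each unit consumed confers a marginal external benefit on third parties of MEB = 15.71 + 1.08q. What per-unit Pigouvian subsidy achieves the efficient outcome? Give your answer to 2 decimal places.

Social marginal benefit = demand + MEB = 129.10 - 1.04q.
Set SMB = MC: 129.10 - 1.04q = 13.41 + 1.31q → q* = 49.2298.
The Pigouvian subsidy equals MEB at q*: 15.71 + 1.08×49.2298 = 68.8782.

subsidy = £68.88 per unit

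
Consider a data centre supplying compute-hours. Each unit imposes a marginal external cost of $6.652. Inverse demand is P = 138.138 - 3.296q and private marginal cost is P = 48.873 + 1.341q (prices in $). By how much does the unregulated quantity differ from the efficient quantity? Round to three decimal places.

1.435 units

Market equilibrium (private): 48.873 + 1.341q = 138.138 - 3.296q → q_m = 19.2506.
Social marginal cost = private MC + MEC = 55.525 + 1.341q.
Set SMC = demand: 55.525 + 1.341q = 138.138 - 3.296q → q* = 17.8160.
Gap = |19.2506 − 17.8160| = 1.4346.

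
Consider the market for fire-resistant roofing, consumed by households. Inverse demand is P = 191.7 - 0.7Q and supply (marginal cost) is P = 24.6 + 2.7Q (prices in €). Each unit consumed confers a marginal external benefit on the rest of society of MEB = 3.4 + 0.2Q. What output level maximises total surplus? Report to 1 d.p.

Social marginal benefit = demand + MEB = 195.1 - 0.5Q.
Set SMB = MC: 195.1 - 0.5Q = 24.6 + 2.7Q → Q* = 53.2813.

Q* = 53.3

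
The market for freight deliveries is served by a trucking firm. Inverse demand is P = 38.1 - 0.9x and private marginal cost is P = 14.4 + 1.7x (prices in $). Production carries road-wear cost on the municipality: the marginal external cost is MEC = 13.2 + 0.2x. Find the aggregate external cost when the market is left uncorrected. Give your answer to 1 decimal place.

Market equilibrium (private): 14.4 + 1.7x = 38.1 - 0.9x → x_m = 9.1154.
Total external cost = ∫₀^{x_m} (13.2 + 0.2x) dx = 13.2×9.1154 + ½×0.2×9.1154² = 128.6323.

$128.6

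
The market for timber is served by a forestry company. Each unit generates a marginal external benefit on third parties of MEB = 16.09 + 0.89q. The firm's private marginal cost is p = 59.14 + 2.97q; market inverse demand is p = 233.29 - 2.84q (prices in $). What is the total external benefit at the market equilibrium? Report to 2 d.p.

$882.10

Market equilibrium (private): 59.14 + 2.97q = 233.29 - 2.84q → q_m = 29.9742.
Total external benefit = ∫₀^{q_m} (16.09 + 0.89q) dq = 16.09×29.9742 + ½×0.89×29.9742² = 882.0963.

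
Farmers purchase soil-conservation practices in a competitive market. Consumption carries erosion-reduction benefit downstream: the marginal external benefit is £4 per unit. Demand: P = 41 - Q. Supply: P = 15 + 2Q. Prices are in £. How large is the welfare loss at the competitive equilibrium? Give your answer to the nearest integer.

Market equilibrium (private): 15 + 2Q = 41 - Q → Q_m = 8.6667.
Social marginal benefit = demand + MEB = 45 - Q.
Set SMB = MC: 45 - Q = 15 + 2Q → Q* = 10.0000.
The welfare-loss triangle has base |Q_m − Q*| and height MEB(Q_m) (the vertical gap between SMB and MC is zero at Q* and MEB at Q_m).
DWL = ½ × 1.3333 × 4.0000 = 2.6666.

DWL = £3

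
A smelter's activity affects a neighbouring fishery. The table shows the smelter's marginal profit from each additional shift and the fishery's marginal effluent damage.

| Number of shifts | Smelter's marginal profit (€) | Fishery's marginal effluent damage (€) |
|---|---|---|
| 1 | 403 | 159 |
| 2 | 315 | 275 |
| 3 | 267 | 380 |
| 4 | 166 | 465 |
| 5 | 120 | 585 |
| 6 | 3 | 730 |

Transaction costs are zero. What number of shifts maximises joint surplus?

Bargaining reaches the level where marginal profit last exceeds marginal effluent damage.
That holds through level 2 (315 ≥ 275) but not at 3 (267 < 380).

2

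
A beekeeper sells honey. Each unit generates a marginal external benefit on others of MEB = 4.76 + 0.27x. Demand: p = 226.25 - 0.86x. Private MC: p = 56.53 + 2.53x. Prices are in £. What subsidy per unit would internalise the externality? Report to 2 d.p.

Social marginal cost = private MC − MEB = 51.77 + 2.26x.
Set SMC = demand: 51.77 + 2.26x = 226.25 - 0.86x → x* = 55.9231.
The Pigouvian subsidy equals MEB at x*: 4.76 + 0.27×55.9231 = 19.8592.

subsidy = £19.86 per unit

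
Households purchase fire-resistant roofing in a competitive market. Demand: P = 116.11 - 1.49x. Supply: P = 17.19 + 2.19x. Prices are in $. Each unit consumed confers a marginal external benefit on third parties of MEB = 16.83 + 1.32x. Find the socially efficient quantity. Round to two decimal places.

x* = 49.05

Social marginal benefit = demand + MEB = 132.94 - 0.17x.
Set SMB = MC: 132.94 - 0.17x = 17.19 + 2.19x → x* = 49.0466.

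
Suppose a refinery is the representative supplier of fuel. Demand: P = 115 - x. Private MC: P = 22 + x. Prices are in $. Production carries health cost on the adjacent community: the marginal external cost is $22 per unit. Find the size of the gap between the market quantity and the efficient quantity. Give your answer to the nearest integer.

Market equilibrium (private): 22 + x = 115 - x → x_m = 46.5000.
Social marginal cost = private MC + MEC = 44 + x.
Set SMC = demand: 44 + x = 115 - x → x* = 35.5000.
Gap = |46.5000 − 35.5000| = 11.0000.

11 units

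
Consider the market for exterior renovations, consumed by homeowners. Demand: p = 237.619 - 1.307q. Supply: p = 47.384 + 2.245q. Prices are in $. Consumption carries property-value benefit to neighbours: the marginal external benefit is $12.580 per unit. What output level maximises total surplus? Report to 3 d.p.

Social marginal benefit = demand + MEB = 250.199 - 1.307q.
Set SMB = MC: 250.199 - 1.307q = 47.384 + 2.245q → q* = 57.0988.

q* = 57.099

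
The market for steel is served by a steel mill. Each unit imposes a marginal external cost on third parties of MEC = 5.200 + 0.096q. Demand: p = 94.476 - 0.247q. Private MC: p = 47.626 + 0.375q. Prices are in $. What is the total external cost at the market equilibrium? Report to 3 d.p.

Market equilibrium (private): 47.626 + 0.375q = 94.476 - 0.247q → q_m = 75.3215.
Total external cost = ∫₀^{q_m} (5.200 + 0.096q) dq = 5.200×75.3215 + ½×0.096×75.3215² = 663.9916.

$663.992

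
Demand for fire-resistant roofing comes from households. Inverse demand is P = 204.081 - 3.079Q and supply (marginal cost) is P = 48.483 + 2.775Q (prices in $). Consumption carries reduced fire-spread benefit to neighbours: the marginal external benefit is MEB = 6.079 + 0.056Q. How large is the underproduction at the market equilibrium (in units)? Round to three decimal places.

Market equilibrium (private): 48.483 + 2.775Q = 204.081 - 3.079Q → Q_m = 26.5798.
Social marginal benefit = demand + MEB = 210.160 - 3.023Q.
Set SMB = MC: 210.160 - 3.023Q = 48.483 + 2.775Q → Q* = 27.8850.
Gap = |26.5798 − 27.8850| = 1.3052.

1.305 units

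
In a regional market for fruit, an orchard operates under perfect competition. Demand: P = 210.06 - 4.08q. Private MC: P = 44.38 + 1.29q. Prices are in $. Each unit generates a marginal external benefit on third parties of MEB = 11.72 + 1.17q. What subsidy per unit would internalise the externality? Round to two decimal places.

subsidy = $61.14 per unit

Social marginal cost = private MC − MEB = 32.66 + 0.12q.
Set SMC = demand: 32.66 + 0.12q = 210.06 - 4.08q → q* = 42.2381.
The Pigouvian subsidy equals MEB at q*: 11.72 + 1.17×42.2381 = 61.1386.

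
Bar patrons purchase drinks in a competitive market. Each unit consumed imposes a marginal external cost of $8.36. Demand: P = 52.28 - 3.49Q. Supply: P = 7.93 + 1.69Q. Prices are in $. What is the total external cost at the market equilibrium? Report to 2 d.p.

Market equilibrium (private): 7.93 + 1.69Q = 52.28 - 3.49Q → Q_m = 8.5618.
Total external cost = MEC × Q_m = 8.36 × 8.5618 = 71.5766.

$71.58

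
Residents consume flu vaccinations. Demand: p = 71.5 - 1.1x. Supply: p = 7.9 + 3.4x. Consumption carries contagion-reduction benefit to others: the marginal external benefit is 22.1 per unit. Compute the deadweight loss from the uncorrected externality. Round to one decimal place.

Market equilibrium (private): 7.9 + 3.4x = 71.5 - 1.1x → x_m = 14.1333.
Social marginal benefit = demand + MEB = 93.6 - 1.1x.
Set SMB = MC: 93.6 - 1.1x = 7.9 + 3.4x → x* = 19.0444.
Between x* and x_m the wedge SMB − MC runs linearly from 0 to MEB(x_m), so the loss is a triangle.
DWL = ½ × 4.9111 × 22.1000 = 54.2677.

DWL = 54.3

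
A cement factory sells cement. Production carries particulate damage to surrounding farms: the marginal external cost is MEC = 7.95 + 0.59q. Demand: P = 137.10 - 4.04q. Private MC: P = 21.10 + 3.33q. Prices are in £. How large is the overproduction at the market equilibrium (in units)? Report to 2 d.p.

2.17 units

Market equilibrium (private): 21.10 + 3.33q = 137.10 - 4.04q → q_m = 15.7395.
Social marginal cost = private MC + MEC = 29.05 + 3.92q.
Set SMC = demand: 29.05 + 3.92q = 137.10 - 4.04q → q* = 13.5741.
Gap = |15.7395 − 13.5741| = 2.1654.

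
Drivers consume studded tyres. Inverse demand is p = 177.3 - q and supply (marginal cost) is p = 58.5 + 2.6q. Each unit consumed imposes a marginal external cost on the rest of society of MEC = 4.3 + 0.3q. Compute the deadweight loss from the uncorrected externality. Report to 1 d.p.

Market equilibrium (private): 58.5 + 2.6q = 177.3 - q → q_m = 33.0000.
Social marginal benefit = demand − MEC = 173.0 - 1.3q.
Set SMB = MC: 173.0 - 1.3q = 58.5 + 2.6q → q* = 29.3590.
The loss is the area between SMB and MC from q* to q_m; with linear curves that's a triangle of height MEC(q_m).
DWL = ½ × 3.6410 × 14.2000 = 25.8511.

DWL = 25.9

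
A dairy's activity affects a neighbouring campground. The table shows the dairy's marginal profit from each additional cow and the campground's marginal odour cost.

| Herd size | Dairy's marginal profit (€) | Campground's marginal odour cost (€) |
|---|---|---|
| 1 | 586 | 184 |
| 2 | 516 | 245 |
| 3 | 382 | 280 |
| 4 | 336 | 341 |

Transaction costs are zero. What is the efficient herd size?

3

Bargaining reaches the level where marginal profit last exceeds marginal odour cost.
That holds through level 3 (382 ≥ 280) but not at 4 (336 < 341).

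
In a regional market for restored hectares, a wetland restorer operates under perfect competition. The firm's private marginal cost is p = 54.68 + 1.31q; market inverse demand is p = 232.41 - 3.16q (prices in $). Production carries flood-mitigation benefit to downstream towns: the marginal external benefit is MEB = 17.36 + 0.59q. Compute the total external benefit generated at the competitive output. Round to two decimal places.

Market equilibrium (private): 54.68 + 1.31q = 232.41 - 3.16q → q_m = 39.7606.
Total external benefit = ∫₀^{q_m} (17.36 + 0.59q) dq = 17.36×39.7606 + ½×0.59×39.7606² = 1156.6111.

$1156.61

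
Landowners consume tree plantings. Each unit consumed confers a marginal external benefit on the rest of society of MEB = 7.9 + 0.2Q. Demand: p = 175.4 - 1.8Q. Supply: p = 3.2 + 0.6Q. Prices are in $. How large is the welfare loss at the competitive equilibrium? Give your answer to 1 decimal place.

Market equilibrium (private): 3.2 + 0.6Q = 175.4 - 1.8Q → Q_m = 71.7500.
Social marginal benefit = demand + MEB = 183.3 - 1.6Q.
Set SMB = MC: 183.3 - 1.6Q = 3.2 + 0.6Q → Q* = 81.8636.
The loss is the area between SMB and MC from Q* to Q_m; with linear curves that's a triangle of height MEB(Q_m).
DWL = ½ × 10.1136 × 22.2500 = 112.5138.

DWL = $112.5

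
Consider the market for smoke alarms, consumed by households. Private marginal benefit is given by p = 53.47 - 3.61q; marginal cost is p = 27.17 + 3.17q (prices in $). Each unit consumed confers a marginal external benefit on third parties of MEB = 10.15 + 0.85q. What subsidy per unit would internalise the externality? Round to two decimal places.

Social marginal benefit = demand + MEB = 63.62 - 2.76q.
Set SMB = MC: 63.62 - 2.76q = 27.17 + 3.17q → q* = 6.1467.
The Pigouvian subsidy equals MEB at q*: 10.15 + 0.85×6.1467 = 15.3747.

subsidy = $15.37 per unit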